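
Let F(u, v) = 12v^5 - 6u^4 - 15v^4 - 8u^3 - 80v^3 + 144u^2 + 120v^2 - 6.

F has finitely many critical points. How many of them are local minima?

2

F separates as a function of u plus a function of v, so ∇F=0 decouples.
∂F/∂u = -24u(u - 3)(u + 4) = 0 at u ∈ {-4, 0, 3}; ∂F/∂v = 60v(v - 2)(v - 1)(v + 2) = 0 at v ∈ {-2, 0, 1, 2}.
The Hessian is diagonal: diag(F_uu, F_vv). Second derivatives: F_uu(-4)=-672, F_uu(0)=288, F_uu(3)=-504; F_vv(-2)=-1440, F_vv(0)=240, F_vv(1)=-180, F_vv(2)=480.
Local minima occur where both diagonal entries positive: (0, 0), (0, 2). Count: 2.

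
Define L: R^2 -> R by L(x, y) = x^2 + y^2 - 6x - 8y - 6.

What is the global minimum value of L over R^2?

L(x,y) separates as P(x) + Q(y) − 6, so its minimum is min P + min Q − 6.
P'(x) = 2x - 6 vanishes at x ∈ {3}; Q'(y) = 2y - 8 vanishes at y ∈ {4}.
Local minima of P (where P''>0): P(3)=-9. Local minima of Q: Q(4)=-16.
So the global minimum of L is P(3) + Q(4) − 6 = -9 − 16 − 6 = -31, attained at (3, 4).

-31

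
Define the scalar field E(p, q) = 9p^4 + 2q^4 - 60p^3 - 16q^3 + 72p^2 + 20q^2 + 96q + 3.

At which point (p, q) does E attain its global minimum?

(4, -1)

E(p,q) separates as A(p) + B(q) + 3, so its minimum is min A + min B + 3.
A'(p) = 36p(p - 4)(p - 1) vanishes at p ∈ {0, 1, 4}; B'(q) = 8(q - 4)(q - 3)(q + 1) vanishes at q ∈ {-1, 3, 4}.
Local minima of A (where A''>0): A(0)=0, A(4)=-384. Local minima of B: B(-1)=-58, B(4)=192.
So the global minimum of E is A(4) + B(-1) + 3 = -384 − 58 + 3 = -439, attained at (4, -1).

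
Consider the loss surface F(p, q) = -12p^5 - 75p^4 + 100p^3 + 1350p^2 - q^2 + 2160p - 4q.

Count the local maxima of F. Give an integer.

2

F separates as a function of p plus a function of q, so ∇F=0 decouples.
∂F/∂p = -60(p - 3)(p + 1)(p + 3)(p + 4) = 0 at p ∈ {-4, -3, -1, 3}; ∂F/∂q = -2(q + 2) = 0 at q ∈ {-2}.
The Hessian is diagonal: diag(F_pp, F_qq). Second derivatives: F_pp(-4)=1260, F_pp(-3)=-720, F_pp(-1)=1440, F_pp(3)=-10080; F_qq(-2)=-2.
Local maxima occur where both diagonal entries negative: (-3, -2), (3, -2). Count: 2.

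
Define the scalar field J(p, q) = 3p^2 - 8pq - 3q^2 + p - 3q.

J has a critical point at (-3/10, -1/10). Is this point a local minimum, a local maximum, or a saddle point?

The Hessian of J is constant: H = [[6, -8], [-8, -6]].
det(H) = 6·(-6) − (-8)² = -100.
Since det(H) < 0, H is indefinite and the critical point is a saddle point.

saddle point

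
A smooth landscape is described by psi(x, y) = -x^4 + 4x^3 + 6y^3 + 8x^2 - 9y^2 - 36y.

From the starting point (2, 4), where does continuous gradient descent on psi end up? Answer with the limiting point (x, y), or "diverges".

psi is separable, so gradient descent decouples: x follows -∂psi/∂x, y follows -∂psi/∂y.
∂psi/∂x = -4x(x - 4)(x + 1); at x=2 this is 48, so x decreases.
∂psi/∂y = 18(y - 2)(y + 1); at y=4 this is 180, so y decreases.
x converges to its nearest critical value 0 (a local min of the x-part); y converges to 2. The iterate converges to (0, 2).

(0, 2)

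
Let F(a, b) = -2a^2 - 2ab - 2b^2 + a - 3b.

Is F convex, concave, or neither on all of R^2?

concave

F is quadratic, so its Hessian is the constant matrix H = [[-4, -2], [-2, -4]].
det(H) = 12, tr(H) = -8.
det(H) > 0 and tr(H) < 0, so H is negative definite everywhere: concave.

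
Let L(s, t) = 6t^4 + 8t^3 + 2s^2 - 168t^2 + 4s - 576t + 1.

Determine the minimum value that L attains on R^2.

L(s,t) separates as P(s) + Q(t) + 1, so its minimum is min P + min Q + 1.
P'(s) = 4s + 4 vanishes at s ∈ {-1}; Q'(t) = 24(t - 4)(t + 2)(t + 3) vanishes at t ∈ {-3, -2, 4}.
Local minima of P (where P''>0): P(-1)=-2. Local minima of Q: Q(-3)=486, Q(4)=-2944.
So the global minimum of L is P(-1) + Q(4) + 1 = -2 − 2944 + 1 = -2945, attained at (-1, 4).

-2945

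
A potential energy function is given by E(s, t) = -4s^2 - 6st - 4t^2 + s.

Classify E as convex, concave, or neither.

concave

E is quadratic, so its Hessian is the constant matrix H = [[-8, -6], [-6, -8]].
det(H) = 28, tr(H) = -16.
det(H) > 0 and tr(H) < 0, so H is negative definite everywhere: concave.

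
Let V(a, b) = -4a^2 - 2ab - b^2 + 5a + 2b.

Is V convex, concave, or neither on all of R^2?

concave

V is quadratic, so its Hessian is the constant matrix H = [[-8, -2], [-2, -2]].
det(H) = 12, tr(H) = -10.
det(H) > 0 and tr(H) < 0, so H is negative definite everywhere: concave.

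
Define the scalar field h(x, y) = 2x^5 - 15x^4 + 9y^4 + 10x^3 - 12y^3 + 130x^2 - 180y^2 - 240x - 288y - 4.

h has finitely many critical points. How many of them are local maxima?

h separates as a function of x plus a function of y, so ∇h=0 decouples.
∂h/∂x = 10(x - 4)(x - 3)(x - 1)(x + 2) = 0 at x ∈ {-2, 1, 3, 4}; ∂h/∂y = 36(y - 4)(y + 1)(y + 2) = 0 at y ∈ {-2, -1, 4}.
The Hessian is diagonal: diag(h_xx, h_yy). Second derivatives: h_xx(-2)=-900, h_xx(1)=180, h_xx(3)=-100, h_xx(4)=180; h_yy(-2)=216, h_yy(-1)=-180, h_yy(4)=1080.
Local maxima occur where both diagonal entries negative: (-2, -1), (3, -1). Count: 2.

2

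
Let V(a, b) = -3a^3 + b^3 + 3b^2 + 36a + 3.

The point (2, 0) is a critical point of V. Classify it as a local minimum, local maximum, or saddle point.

saddle point

The mixed partial ∂²V/∂a∂b is 0, so the Hessian at any point is diag(V_aa, V_bb) = diag(-18a, 6(b + 1)).
At (2, 0): H = diag(-36, 6).
The eigenvalues have opposite signs, so H is indefinite: a saddle point.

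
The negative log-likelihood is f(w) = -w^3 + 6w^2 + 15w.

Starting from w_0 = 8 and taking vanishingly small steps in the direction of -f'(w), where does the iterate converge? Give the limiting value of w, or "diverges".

diverges

f'(w) = -3(w - 5)(w + 1), so f'(8) = -81.
Gradient descent moves in the -f' direction, i.e. w is increasing.
There is no critical point above w=8, and f' keeps the same sign, so the iterate runs off to +∞.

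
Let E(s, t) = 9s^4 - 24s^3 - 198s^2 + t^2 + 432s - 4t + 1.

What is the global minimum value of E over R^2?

E(s,t) separates as P(s) + Q(t) + 1, so its minimum is min P + min Q + 1.
P'(s) = 36(s - 4)(s - 1)(s + 3) vanishes at s ∈ {-3, 1, 4}; Q'(t) = 2(t - 2) vanishes at t ∈ {2}.
Local minima of P (where P''>0): P(-3)=-1701, P(4)=-672. Local minima of Q: Q(2)=-4.
So the global minimum of E is P(-3) + Q(2) + 1 = -1701 − 4 + 1 = -1704, attained at (-3, 2).

-1704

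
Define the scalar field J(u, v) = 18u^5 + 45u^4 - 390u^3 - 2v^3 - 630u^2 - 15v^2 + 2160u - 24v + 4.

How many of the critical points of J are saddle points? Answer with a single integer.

J separates as a function of u plus a function of v, so ∇J=0 decouples.
∂J/∂u = 90(u - 3)(u - 1)(u + 2)(u + 4) = 0 at u ∈ {-4, -2, 1, 3}; ∂J/∂v = -6(v + 1)(v + 4) = 0 at v ∈ {-4, -1}.
The Hessian is diagonal: diag(J_uu, J_vv). Second derivatives: J_uu(-4)=-6300, J_uu(-2)=2700, J_uu(1)=-2700, J_uu(3)=6300; J_vv(-4)=18, J_vv(-1)=-18.
Saddle points occur where the two diagonal entries have opposite signs: (-4, -4), (-2, -1), (1, -4), (3, -1). Count: 4.

4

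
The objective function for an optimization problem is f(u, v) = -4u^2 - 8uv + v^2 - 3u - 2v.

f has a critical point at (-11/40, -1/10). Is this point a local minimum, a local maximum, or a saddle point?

The Hessian of f is constant: H = [[-8, -8], [-8, 2]].
det(H) = (-8)·2 − (-8)² = -80.
Since det(H) < 0, H is indefinite and the critical point is a saddle point.

saddle point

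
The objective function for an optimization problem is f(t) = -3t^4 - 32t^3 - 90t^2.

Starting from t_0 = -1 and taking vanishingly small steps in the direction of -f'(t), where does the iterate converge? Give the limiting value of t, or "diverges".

-3

f'(t) = -12t(t + 3)(t + 5), so f'(-1) = 96.
Gradient descent moves in the -f' direction, i.e. t is decreasing.
The nearest critical point in that direction is t = -3, where f'' = 72 > 0 (a local minimum). The iterate converges there.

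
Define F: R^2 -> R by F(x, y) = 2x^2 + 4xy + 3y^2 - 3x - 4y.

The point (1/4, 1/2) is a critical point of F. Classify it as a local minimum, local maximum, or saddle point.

local minimum

The Hessian of F is constant: H = [[4, 4], [4, 6]].
det(H) = 4·6 − 4² = 8.
det(H) > 0 and tr(H) = 10 > 0, so H is positive definite and the point is a local minimum.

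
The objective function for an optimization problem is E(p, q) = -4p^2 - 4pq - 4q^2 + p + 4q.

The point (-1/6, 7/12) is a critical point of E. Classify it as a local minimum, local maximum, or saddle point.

local maximum

The Hessian of E is constant: H = [[-8, -4], [-4, -8]].
det(H) = (-8)·(-8) − (-4)² = 48.
det(H) > 0 and tr(H) = -16 < 0, so H is negative definite and the point is a local maximum.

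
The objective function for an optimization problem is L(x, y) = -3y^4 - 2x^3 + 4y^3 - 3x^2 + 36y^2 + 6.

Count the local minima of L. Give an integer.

L separates as a function of x plus a function of y, so ∇L=0 decouples.
∂L/∂x = -6x(x + 1) = 0 at x ∈ {-1, 0}; ∂L/∂y = -12y(y - 3)(y + 2) = 0 at y ∈ {-2, 0, 3}.
The Hessian is diagonal: diag(L_xx, L_yy). Second derivatives: L_xx(-1)=6, L_xx(0)=-6; L_yy(-2)=-120, L_yy(0)=72, L_yy(3)=-180.
Local minima occur where both diagonal entries positive: (-1, 0). Count: 1.

1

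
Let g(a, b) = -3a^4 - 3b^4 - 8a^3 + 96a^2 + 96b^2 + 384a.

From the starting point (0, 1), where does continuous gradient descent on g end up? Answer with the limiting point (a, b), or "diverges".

(-2, 0)

g is separable, so gradient descent decouples: a follows -∂g/∂a, b follows -∂g/∂b.
∂g/∂a = -12(a - 4)(a + 2)(a + 4); at a=0 this is 384, so a decreases.
∂g/∂b = -12b(b - 4)(b + 4); at b=1 this is 180, so b decreases.
a converges to its nearest critical value -2 (a local min of the a-part); b converges to 0. The iterate converges to (-2, 0).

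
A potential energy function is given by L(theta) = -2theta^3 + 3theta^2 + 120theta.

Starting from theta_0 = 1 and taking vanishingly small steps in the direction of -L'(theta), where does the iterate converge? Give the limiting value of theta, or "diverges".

-4

L'(theta) = -6(theta - 5)(theta + 4), so L'(1) = 120.
Gradient descent moves in the -L' direction, i.e. theta is decreasing.
The nearest critical point in that direction is theta = -4, where L'' = 54 > 0 (a local minimum). The iterate converges there.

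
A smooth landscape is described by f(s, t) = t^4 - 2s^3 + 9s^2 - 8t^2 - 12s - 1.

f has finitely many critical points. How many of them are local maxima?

1

f separates as a function of s plus a function of t, so ∇f=0 decouples.
∂f/∂s = -6(s - 2)(s - 1) = 0 at s ∈ {1, 2}; ∂f/∂t = 4t(t - 2)(t + 2) = 0 at t ∈ {-2, 0, 2}.
The Hessian is diagonal: diag(f_ss, f_tt). Second derivatives: f_ss(1)=6, f_ss(2)=-6; f_tt(-2)=32, f_tt(0)=-16, f_tt(2)=32.
Local maxima occur where both diagonal entries negative: (2, 0). Count: 1.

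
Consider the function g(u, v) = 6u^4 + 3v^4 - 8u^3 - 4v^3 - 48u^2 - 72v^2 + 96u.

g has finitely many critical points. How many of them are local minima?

g separates as a function of u plus a function of v, so ∇g=0 decouples.
∂g/∂u = 24(u - 2)(u - 1)(u + 2) = 0 at u ∈ {-2, 1, 2}; ∂g/∂v = 12v(v - 4)(v + 3) = 0 at v ∈ {-3, 0, 4}.
The Hessian is diagonal: diag(g_uu, g_vv). Second derivatives: g_uu(-2)=288, g_uu(1)=-72, g_uu(2)=96; g_vv(-3)=252, g_vv(0)=-144, g_vv(4)=336.
Local minima occur where both diagonal entries positive: (-2, -3), (-2, 4), (2, -3), (2, 4). Count: 4.

4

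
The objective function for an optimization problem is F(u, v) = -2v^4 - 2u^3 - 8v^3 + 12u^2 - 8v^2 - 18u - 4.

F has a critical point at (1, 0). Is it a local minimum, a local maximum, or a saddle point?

saddle point

The mixed partial ∂²F/∂u∂v is 0, so the Hessian at any point is diag(F_uu, F_vv) = diag(12(-u + 2), -8(3v^2 + 6v + 2)).
At (1, 0): H = diag(12, -16).
The eigenvalues have opposite signs, so H is indefinite: a saddle point.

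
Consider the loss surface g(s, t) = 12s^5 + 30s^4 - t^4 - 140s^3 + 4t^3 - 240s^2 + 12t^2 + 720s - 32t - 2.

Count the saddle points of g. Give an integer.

g separates as a function of s plus a function of t, so ∇g=0 decouples.
∂g/∂s = 60(s - 2)(s - 1)(s + 2)(s + 3) = 0 at s ∈ {-3, -2, 1, 2}; ∂g/∂t = -4(t - 4)(t - 1)(t + 2) = 0 at t ∈ {-2, 1, 4}.
The Hessian is diagonal: diag(g_ss, g_tt). Second derivatives: g_ss(-3)=-1200, g_ss(-2)=720, g_ss(1)=-720, g_ss(2)=1200; g_tt(-2)=-72, g_tt(1)=36, g_tt(4)=-72.
Saddle points occur where the two diagonal entries have opposite signs: (-3, 1), (-2, -2), (-2, 4), (1, 1), (2, -2), (2, 4). Count: 6.

6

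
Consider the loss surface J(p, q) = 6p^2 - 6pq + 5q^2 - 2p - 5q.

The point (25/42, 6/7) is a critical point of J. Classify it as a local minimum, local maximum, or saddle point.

The Hessian of J is constant: H = [[12, -6], [-6, 10]].
det(H) = 12·10 − (-6)² = 84.
det(H) > 0 and tr(H) = 22 > 0, so H is positive definite and the point is a local minimum.

local minimum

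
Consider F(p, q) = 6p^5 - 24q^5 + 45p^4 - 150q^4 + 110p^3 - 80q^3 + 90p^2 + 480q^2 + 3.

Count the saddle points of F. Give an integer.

8

F separates as a function of p plus a function of q, so ∇F=0 decouples.
∂F/∂p = 30p(p + 1)(p + 2)(p + 3) = 0 at p ∈ {-3, -2, -1, 0}; ∂F/∂q = -120q(q - 1)(q + 2)(q + 4) = 0 at q ∈ {-4, -2, 0, 1}.
The Hessian is diagonal: diag(F_pp, F_qq). Second derivatives: F_pp(-3)=-180, F_pp(-2)=60, F_pp(-1)=-60, F_pp(0)=180; F_qq(-4)=4800, F_qq(-2)=-1440, F_qq(0)=960, F_qq(1)=-1800.
Saddle points occur where the two diagonal entries have opposite signs: (-3, -4), (-3, 0), (-2, -2), (-2, 1), (-1, -4), (-1, 0), (0, -2), (0, 1). Count: 8.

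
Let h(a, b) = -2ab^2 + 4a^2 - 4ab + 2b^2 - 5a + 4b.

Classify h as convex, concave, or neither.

The term -2ab^2 is cubic, so the Hessian is not constant.
∂²h/∂b² = -4a + 4, which takes both signs as a varies (negative for sufficiently large a). A diagonal entry of the Hessian changing sign means the Hessian is neither positive- nor negative-semidefinite on all of R^2.

neither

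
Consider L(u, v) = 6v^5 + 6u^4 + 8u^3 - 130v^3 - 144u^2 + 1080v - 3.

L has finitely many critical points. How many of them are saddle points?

L separates as a function of u plus a function of v, so ∇L=0 decouples.
∂L/∂u = 24u(u - 3)(u + 4) = 0 at u ∈ {-4, 0, 3}; ∂L/∂v = 30(v - 3)(v - 2)(v + 2)(v + 3) = 0 at v ∈ {-3, -2, 2, 3}.
The Hessian is diagonal: diag(L_uu, L_vv). Second derivatives: L_uu(-4)=672, L_uu(0)=-288, L_uu(3)=504; L_vv(-3)=-900, L_vv(-2)=600, L_vv(2)=-600, L_vv(3)=900.
Saddle points occur where the two diagonal entries have opposite signs: (-4, -3), (-4, 2), (0, -2), (0, 3), (3, -3), (3, 2). Count: 6.

6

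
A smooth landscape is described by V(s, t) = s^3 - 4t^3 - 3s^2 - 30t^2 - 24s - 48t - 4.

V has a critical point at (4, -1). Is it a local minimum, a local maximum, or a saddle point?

The mixed partial ∂²V/∂s∂t is 0, so the Hessian at any point is diag(V_ss, V_tt) = diag(6(s - 1), -12(2t + 5)).
At (4, -1): H = diag(18, -36).
The eigenvalues have opposite signs, so H is indefinite: a saddle point.

saddle point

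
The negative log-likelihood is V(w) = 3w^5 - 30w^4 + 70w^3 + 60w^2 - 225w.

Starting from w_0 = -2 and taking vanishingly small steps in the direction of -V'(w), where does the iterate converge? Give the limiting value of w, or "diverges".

V'(w) = 15(w - 5)(w - 3)(w - 1)(w + 1), so V'(-2) = 1575.
Gradient descent moves in the -V' direction, i.e. w is decreasing.
There is no critical point below w=-2, and V' keeps the same sign, so the iterate runs off to −∞.

diverges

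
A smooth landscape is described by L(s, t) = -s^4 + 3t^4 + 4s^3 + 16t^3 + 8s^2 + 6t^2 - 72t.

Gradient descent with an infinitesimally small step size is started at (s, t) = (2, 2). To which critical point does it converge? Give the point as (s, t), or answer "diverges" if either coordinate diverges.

(0, 1)

L is separable, so gradient descent decouples: s follows -∂L/∂s, t follows -∂L/∂t.
∂L/∂s = -4s(s - 4)(s + 1); at s=2 this is 48, so s decreases.
∂L/∂t = 12(t - 1)(t + 2)(t + 3); at t=2 this is 240, so t decreases.
s converges to its nearest critical value 0 (a local min of the s-part); t converges to 1. The iterate converges to (0, 1).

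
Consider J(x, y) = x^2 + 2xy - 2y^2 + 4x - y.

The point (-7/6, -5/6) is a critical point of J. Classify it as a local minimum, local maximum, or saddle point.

saddle point

The Hessian of J is constant: H = [[2, 2], [2, -4]].
det(H) = 2·(-4) − 2² = -12.
Since det(H) < 0, H is indefinite and the critical point is a saddle point.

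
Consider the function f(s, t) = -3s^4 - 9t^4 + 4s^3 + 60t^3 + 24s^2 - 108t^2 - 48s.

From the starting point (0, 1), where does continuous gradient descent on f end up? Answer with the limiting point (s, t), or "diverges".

f is separable, so gradient descent decouples: s follows -∂f/∂s, t follows -∂f/∂t.
∂f/∂s = -12(s - 2)(s - 1)(s + 2); at s=0 this is -48, so s increases.
∂f/∂t = -36t(t - 3)(t - 2); at t=1 this is -72, so t increases.
s converges to its nearest critical value 1 (a local min of the s-part); t converges to 2. The iterate converges to (1, 2).

(1, 2)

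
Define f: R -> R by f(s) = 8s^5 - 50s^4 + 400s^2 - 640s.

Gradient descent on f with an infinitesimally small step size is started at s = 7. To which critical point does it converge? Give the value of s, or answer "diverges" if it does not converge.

4

f'(s) = 40(s - 4)(s - 2)(s - 1)(s + 2), so f'(7) = 32400.
Gradient descent moves in the -f' direction, i.e. s is decreasing.
The nearest critical point in that direction is s = 4, where f'' = 1440 > 0 (a local minimum). The iterate converges there.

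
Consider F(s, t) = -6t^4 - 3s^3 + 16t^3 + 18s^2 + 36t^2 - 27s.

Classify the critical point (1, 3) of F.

saddle point

The mixed partial ∂²F/∂s∂t is 0, so the Hessian at any point is diag(F_ss, F_tt) = diag(18(-s + 2), 24(-3t^2 + 4t + 3)).
At (1, 3): H = diag(18, -288).
The eigenvalues have opposite signs, so H is indefinite: a saddle point.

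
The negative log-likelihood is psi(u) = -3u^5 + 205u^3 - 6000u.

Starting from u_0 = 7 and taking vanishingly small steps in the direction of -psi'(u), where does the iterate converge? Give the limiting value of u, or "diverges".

diverges

psi'(u) = -15(u - 5)(u - 4)(u + 4)(u + 5), so psi'(7) = -11880.
Gradient descent moves in the -psi' direction, i.e. u is increasing.
There is no critical point above u=7, and psi' keeps the same sign, so the iterate runs off to +∞.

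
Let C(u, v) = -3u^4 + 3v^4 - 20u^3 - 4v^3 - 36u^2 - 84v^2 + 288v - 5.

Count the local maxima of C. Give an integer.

C separates as a function of u plus a function of v, so ∇C=0 decouples.
∂C/∂u = -12u(u + 2)(u + 3) = 0 at u ∈ {-3, -2, 0}; ∂C/∂v = 12(v - 3)(v - 2)(v + 4) = 0 at v ∈ {-4, 2, 3}.
The Hessian is diagonal: diag(C_uu, C_vv). Second derivatives: C_uu(-3)=-36, C_uu(-2)=24, C_uu(0)=-72; C_vv(-4)=504, C_vv(2)=-72, C_vv(3)=84.
Local maxima occur where both diagonal entries negative: (-3, 2), (0, 2). Count: 2.

2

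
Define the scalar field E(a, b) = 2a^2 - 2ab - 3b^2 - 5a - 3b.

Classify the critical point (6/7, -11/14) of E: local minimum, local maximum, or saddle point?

saddle point

The Hessian of E is constant: H = [[4, -2], [-2, -6]].
det(H) = 4·(-6) − (-2)² = -28.
Since det(H) < 0, H is indefinite and the critical point is a saddle point.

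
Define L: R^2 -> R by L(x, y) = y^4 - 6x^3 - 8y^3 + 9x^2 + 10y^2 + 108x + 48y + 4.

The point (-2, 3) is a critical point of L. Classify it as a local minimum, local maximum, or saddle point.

saddle point

The mixed partial ∂²L/∂x∂y is 0, so the Hessian at any point is diag(L_xx, L_yy) = diag(18(-2x + 1), 4(3y^2 - 12y + 5)).
At (-2, 3): H = diag(90, -16).
The eigenvalues have opposite signs, so H is indefinite: a saddle point.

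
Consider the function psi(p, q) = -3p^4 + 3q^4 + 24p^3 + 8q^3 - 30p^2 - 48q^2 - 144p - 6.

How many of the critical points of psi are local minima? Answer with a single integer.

2

psi separates as a function of p plus a function of q, so ∇psi=0 decouples.
∂psi/∂p = -12(p - 4)(p - 3)(p + 1) = 0 at p ∈ {-1, 3, 4}; ∂psi/∂q = 12q(q - 2)(q + 4) = 0 at q ∈ {-4, 0, 2}.
The Hessian is diagonal: diag(psi_pp, psi_qq). Second derivatives: psi_pp(-1)=-240, psi_pp(3)=48, psi_pp(4)=-60; psi_qq(-4)=288, psi_qq(0)=-96, psi_qq(2)=144.
Local minima occur where both diagonal entries positive: (3, -4), (3, 2). Count: 2.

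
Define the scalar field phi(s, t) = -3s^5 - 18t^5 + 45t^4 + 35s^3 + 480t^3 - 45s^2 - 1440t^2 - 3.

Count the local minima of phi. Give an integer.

phi separates as a function of s plus a function of t, so ∇phi=0 decouples.
∂phi/∂s = -15s(s - 2)(s - 1)(s + 3) = 0 at s ∈ {-3, 0, 1, 2}; ∂phi/∂t = -90t(t - 4)(t - 2)(t + 4) = 0 at t ∈ {-4, 0, 2, 4}.
The Hessian is diagonal: diag(phi_ss, phi_tt). Second derivatives: phi_ss(-3)=900, phi_ss(0)=-90, phi_ss(1)=60, phi_ss(2)=-150; phi_tt(-4)=17280, phi_tt(0)=-2880, phi_tt(2)=2160, phi_tt(4)=-5760.
Local minima occur where both diagonal entries positive: (-3, -4), (-3, 2), (1, -4), (1, 2). Count: 4.

4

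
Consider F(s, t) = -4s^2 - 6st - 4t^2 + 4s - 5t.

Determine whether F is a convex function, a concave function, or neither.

F is quadratic, so its Hessian is the constant matrix H = [[-8, -6], [-6, -8]].
det(H) = 28, tr(H) = -16.
det(H) > 0 and tr(H) < 0, so H is negative definite everywhere: concave.

concave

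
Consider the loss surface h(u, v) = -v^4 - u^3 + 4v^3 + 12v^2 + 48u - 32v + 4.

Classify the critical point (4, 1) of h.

The mixed partial ∂²h/∂u∂v is 0, so the Hessian at any point is diag(h_uu, h_vv) = diag(-6u, 12(-v^2 + 2v + 2)).
At (4, 1): H = diag(-24, 36).
The eigenvalues have opposite signs, so H is indefinite: a saddle point.

saddle point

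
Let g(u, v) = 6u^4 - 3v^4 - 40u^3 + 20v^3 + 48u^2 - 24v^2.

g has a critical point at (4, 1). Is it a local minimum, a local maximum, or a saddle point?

local minimum

The mixed partial ∂²g/∂u∂v is 0, so the Hessian at any point is diag(g_uu, g_vv) = diag(24(3u^2 - 10u + 4), 12(-3v^2 + 10v - 4)).
At (4, 1): H = diag(288, 36).
Both eigenvalues are positive, so H is positive definite: a local minimum.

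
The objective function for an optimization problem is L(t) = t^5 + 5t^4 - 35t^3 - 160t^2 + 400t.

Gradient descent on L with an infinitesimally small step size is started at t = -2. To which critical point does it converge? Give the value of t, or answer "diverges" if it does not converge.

L'(t) = 5(t - 4)(t - 1)(t + 4)(t + 5), so L'(-2) = 540.
Gradient descent moves in the -L' direction, i.e. t is decreasing.
The nearest critical point in that direction is t = -4, where L'' = 200 > 0 (a local minimum). The iterate converges there.

-4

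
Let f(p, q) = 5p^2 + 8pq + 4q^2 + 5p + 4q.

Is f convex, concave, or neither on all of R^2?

f is quadratic, so its Hessian is the constant matrix H = [[10, 8], [8, 8]].
det(H) = 16, tr(H) = 18.
det(H) > 0 and tr(H) > 0, so H is positive definite everywhere: convex.

convex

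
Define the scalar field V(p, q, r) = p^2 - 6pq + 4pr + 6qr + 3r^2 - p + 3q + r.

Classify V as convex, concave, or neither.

V is quadratic, so its Hessian is the constant matrix H = [[2, -6, 4], [-6, 0, 6], [4, 6, 6]].
Leading principal minors: 2, -36, -576.
Neither pattern holds ⇒ H is indefinite ⇒ neither convex nor concave.

neither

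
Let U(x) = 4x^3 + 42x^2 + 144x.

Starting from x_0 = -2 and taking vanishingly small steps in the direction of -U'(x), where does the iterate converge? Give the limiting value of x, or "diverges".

-3

U'(x) = 12(x + 3)(x + 4), so U'(-2) = 24.
Gradient descent moves in the -U' direction, i.e. x is decreasing.
The nearest critical point in that direction is x = -3, where U'' = 12 > 0 (a local minimum). The iterate converges there.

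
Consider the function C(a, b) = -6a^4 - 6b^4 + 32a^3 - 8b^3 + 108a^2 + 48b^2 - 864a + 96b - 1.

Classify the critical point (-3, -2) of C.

local maximum

The mixed partial ∂²C/∂a∂b is 0, so the Hessian at any point is diag(C_aa, C_bb) = diag(24(-3a^2 + 8a + 9), 24(-3b^2 - 2b + 4)).
At (-3, -2): H = diag(-1008, -96).
Both eigenvalues are negative, so H is negative definite: a local maximum.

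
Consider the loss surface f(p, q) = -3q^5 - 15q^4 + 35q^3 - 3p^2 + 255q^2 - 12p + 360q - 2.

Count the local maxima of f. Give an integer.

2

f separates as a function of p plus a function of q, so ∇f=0 decouples.
∂f/∂p = -6(p + 2) = 0 at p ∈ {-2}; ∂f/∂q = -15(q - 3)(q + 1)(q + 2)(q + 4) = 0 at q ∈ {-4, -2, -1, 3}.
The Hessian is diagonal: diag(f_pp, f_qq). Second derivatives: f_pp(-2)=-6; f_qq(-4)=630, f_qq(-2)=-150, f_qq(-1)=180, f_qq(3)=-2100.
Local maxima occur where both diagonal entries negative: (-2, -2), (-2, 3). Count: 2.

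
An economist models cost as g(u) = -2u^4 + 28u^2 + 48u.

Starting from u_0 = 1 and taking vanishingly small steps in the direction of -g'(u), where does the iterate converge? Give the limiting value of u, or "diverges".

-1

g'(u) = -8(u - 3)(u + 1)(u + 2), so g'(1) = 96.
Gradient descent moves in the -g' direction, i.e. u is decreasing.
The nearest critical point in that direction is u = -1, where g'' = 32 > 0 (a local minimum). The iterate converges there.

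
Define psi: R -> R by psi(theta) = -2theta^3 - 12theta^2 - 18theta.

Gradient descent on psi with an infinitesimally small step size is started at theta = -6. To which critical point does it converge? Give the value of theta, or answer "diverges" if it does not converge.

psi'(theta) = -6(theta + 1)(theta + 3), so psi'(-6) = -90.
Gradient descent moves in the -psi' direction, i.e. theta is increasing.
The nearest critical point in that direction is theta = -3, where psi'' = 12 > 0 (a local minimum). The iterate converges there.

-3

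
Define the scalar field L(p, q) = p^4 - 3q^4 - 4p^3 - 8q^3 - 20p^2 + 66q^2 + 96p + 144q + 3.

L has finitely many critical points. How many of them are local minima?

L separates as a function of p plus a function of q, so ∇L=0 decouples.
∂L/∂p = 4(p - 4)(p - 2)(p + 3) = 0 at p ∈ {-3, 2, 4}; ∂L/∂q = -12(q - 3)(q + 1)(q + 4) = 0 at q ∈ {-4, -1, 3}.
The Hessian is diagonal: diag(L_pp, L_qq). Second derivatives: L_pp(-3)=140, L_pp(2)=-40, L_pp(4)=56; L_qq(-4)=-252, L_qq(-1)=144, L_qq(3)=-336.
Local minima occur where both diagonal entries positive: (-3, -1), (4, -1). Count: 2.

2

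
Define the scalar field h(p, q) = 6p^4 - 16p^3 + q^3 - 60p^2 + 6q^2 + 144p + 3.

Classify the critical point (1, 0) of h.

saddle point

The mixed partial ∂²h/∂p∂q is 0, so the Hessian at any point is diag(h_pp, h_qq) = diag(24(3p^2 - 4p - 5), 6(q + 2)).
At (1, 0): H = diag(-144, 12).
The eigenvalues have opposite signs, so H is indefinite: a saddle point.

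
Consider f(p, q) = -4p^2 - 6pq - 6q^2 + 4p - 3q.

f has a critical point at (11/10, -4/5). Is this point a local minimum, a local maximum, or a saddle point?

The Hessian of f is constant: H = [[-8, -6], [-6, -12]].
det(H) = (-8)·(-12) − (-6)² = 60.
det(H) > 0 and tr(H) = -20 < 0, so H is negative definite and the point is a local maximum.

local maximum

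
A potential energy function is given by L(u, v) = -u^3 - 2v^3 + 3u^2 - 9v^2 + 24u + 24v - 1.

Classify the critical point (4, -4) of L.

saddle point

The mixed partial ∂²L/∂u∂v is 0, so the Hessian at any point is diag(L_uu, L_vv) = diag(6(-u + 1), -6(2v + 3)).
At (4, -4): H = diag(-18, 30).
The eigenvalues have opposite signs, so H is indefinite: a saddle point.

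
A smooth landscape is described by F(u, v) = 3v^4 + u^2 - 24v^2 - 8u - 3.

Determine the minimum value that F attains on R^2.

-67

F(u,v) separates as P(u) + Q(v) − 3, so its minimum is min P + min Q − 3.
P'(u) = 2u - 8 vanishes at u ∈ {4}; Q'(v) = 12v(v - 2)(v + 2) vanishes at v ∈ {-2, 0, 2}.
Local minima of P (where P''>0): P(4)=-16. Local minima of Q: Q(-2)=-48, Q(2)=-48.
So the global minimum of F is P(4) + Q(-2) − 3 = -16 − 48 − 3 = -67, attained at (4, -2).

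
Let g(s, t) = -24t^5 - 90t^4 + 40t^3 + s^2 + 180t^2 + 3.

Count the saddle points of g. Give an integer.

2

g separates as a function of s plus a function of t, so ∇g=0 decouples.
∂g/∂s = 2s = 0 at s ∈ {0}; ∂g/∂t = -120t(t - 1)(t + 1)(t + 3) = 0 at t ∈ {-3, -1, 0, 1}.
The Hessian is diagonal: diag(g_ss, g_tt). Second derivatives: g_ss(0)=2; g_tt(-3)=2880, g_tt(-1)=-480, g_tt(0)=360, g_tt(1)=-960.
Saddle points occur where the two diagonal entries have opposite signs: (0, -1), (0, 1). Count: 2.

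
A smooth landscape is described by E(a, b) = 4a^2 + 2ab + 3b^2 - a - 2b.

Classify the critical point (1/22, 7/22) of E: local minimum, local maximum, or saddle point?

The Hessian of E is constant: H = [[8, 2], [2, 6]].
det(H) = 8·6 − 2² = 44.
det(H) > 0 and tr(H) = 14 > 0, so H is positive definite and the point is a local minimum.

local minimum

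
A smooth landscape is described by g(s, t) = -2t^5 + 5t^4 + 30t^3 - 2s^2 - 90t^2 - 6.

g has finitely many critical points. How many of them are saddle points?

g separates as a function of s plus a function of t, so ∇g=0 decouples.
∂g/∂s = -4s = 0 at s ∈ {0}; ∂g/∂t = -10t(t - 3)(t - 2)(t + 3) = 0 at t ∈ {-3, 0, 2, 3}.
The Hessian is diagonal: diag(g_ss, g_tt). Second derivatives: g_ss(0)=-4; g_tt(-3)=900, g_tt(0)=-180, g_tt(2)=100, g_tt(3)=-180.
Saddle points occur where the two diagonal entries have opposite signs: (0, -3), (0, 2). Count: 2.

2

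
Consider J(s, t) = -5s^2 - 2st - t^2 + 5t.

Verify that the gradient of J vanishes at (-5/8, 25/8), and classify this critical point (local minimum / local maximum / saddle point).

local maximum

∇J = (-10s - 2t, -2s - 2t + 5); substituting (-5/8, 25/8) gives ∇J = (0, 0), so (-5/8, 25/8) is indeed a critical point.
The Hessian of J is constant: H = [[-10, -2], [-2, -2]].
det(H) = (-10)·(-2) − (-2)² = 16.
det(H) > 0 and tr(H) = -12 < 0, so H is negative definite and the point is a local maximum.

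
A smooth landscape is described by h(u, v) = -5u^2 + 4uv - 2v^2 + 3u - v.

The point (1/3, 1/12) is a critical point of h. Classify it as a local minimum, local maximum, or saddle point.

The Hessian of h is constant: H = [[-10, 4], [4, -4]].
det(H) = (-10)·(-4) − 4² = 24.
det(H) > 0 and tr(H) = -14 < 0, so H is negative definite and the point is a local maximum.

local maximum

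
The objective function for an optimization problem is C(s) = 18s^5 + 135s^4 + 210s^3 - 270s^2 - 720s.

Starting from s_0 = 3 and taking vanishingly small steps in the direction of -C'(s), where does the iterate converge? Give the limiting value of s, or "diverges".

C'(s) = 90(s - 1)(s + 1)(s + 2)(s + 4), so C'(3) = 25200.
Gradient descent moves in the -C' direction, i.e. s is decreasing.
The nearest critical point in that direction is s = 1, where C'' = 2700 > 0 (a local minimum). The iterate converges there.

1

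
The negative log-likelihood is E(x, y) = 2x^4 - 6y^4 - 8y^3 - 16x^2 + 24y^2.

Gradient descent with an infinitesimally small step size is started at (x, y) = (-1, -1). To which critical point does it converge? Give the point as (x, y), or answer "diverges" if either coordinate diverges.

E is separable, so gradient descent decouples: x follows -∂E/∂x, y follows -∂E/∂y.
∂E/∂x = 8x(x - 2)(x + 2); at x=-1 this is 24, so x decreases.
∂E/∂y = -24y(y - 1)(y + 2); at y=-1 this is -48, so y increases.
x converges to its nearest critical value -2 (a local min of the x-part); y converges to 0. The iterate converges to (-2, 0).

(-2, 0)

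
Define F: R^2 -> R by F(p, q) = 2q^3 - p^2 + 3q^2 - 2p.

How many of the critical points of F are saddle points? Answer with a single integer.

F separates as a function of p plus a function of q, so ∇F=0 decouples.
∂F/∂p = -2(p + 1) = 0 at p ∈ {-1}; ∂F/∂q = 6q(q + 1) = 0 at q ∈ {-1, 0}.
The Hessian is diagonal: diag(F_pp, F_qq). Second derivatives: F_pp(-1)=-2; F_qq(-1)=-6, F_qq(0)=6.
Saddle points occur where the two diagonal entries have opposite signs: (-1, 0). Count: 1.

1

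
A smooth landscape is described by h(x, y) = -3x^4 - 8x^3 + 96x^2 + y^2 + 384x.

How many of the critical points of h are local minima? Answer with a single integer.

h separates as a function of x plus a function of y, so ∇h=0 decouples.
∂h/∂x = -12(x - 4)(x + 2)(x + 4) = 0 at x ∈ {-4, -2, 4}; ∂h/∂y = 2y = 0 at y ∈ {0}.
The Hessian is diagonal: diag(h_xx, h_yy). Second derivatives: h_xx(-4)=-192, h_xx(-2)=144, h_xx(4)=-576; h_yy(0)=2.
Local minima occur where both diagonal entries positive: (-2, 0). Count: 1.

1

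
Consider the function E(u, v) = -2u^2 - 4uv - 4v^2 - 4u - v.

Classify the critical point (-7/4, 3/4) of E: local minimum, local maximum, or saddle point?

local maximum

The Hessian of E is constant: H = [[-4, -4], [-4, -8]].
det(H) = (-4)·(-8) − (-4)² = 16.
det(H) > 0 and tr(H) = -12 < 0, so H is negative definite and the point is a local maximum.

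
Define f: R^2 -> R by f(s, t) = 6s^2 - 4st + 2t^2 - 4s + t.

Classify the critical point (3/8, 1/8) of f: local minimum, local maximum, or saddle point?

local minimum

The Hessian of f is constant: H = [[12, -4], [-4, 4]].
det(H) = 12·4 − (-4)² = 32.
det(H) > 0 and tr(H) = 16 > 0, so H is positive definite and the point is a local minimum.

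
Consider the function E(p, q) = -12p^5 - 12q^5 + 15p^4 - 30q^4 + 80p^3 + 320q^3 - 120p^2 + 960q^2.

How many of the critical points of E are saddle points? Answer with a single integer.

8

E separates as a function of p plus a function of q, so ∇E=0 decouples.
∂E/∂p = -60p(p - 2)(p - 1)(p + 2) = 0 at p ∈ {-2, 0, 1, 2}; ∂E/∂q = -60q(q - 4)(q + 2)(q + 4) = 0 at q ∈ {-4, -2, 0, 4}.
The Hessian is diagonal: diag(E_pp, E_qq). Second derivatives: E_pp(-2)=1440, E_pp(0)=-240, E_pp(1)=180, E_pp(2)=-480; E_qq(-4)=3840, E_qq(-2)=-1440, E_qq(0)=1920, E_qq(4)=-11520.
Saddle points occur where the two diagonal entries have opposite signs: (-2, -2), (-2, 4), (0, -4), (0, 0), (1, -2), (1, 4), (2, -4), (2, 0). Count: 8.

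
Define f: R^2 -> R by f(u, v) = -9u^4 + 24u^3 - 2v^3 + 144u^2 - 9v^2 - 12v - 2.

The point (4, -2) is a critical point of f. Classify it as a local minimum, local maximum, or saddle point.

The mixed partial ∂²f/∂u∂v is 0, so the Hessian at any point is diag(f_uu, f_vv) = diag(36(-3u^2 + 4u + 8), -6(2v + 3)).
At (4, -2): H = diag(-864, 6).
The eigenvalues have opposite signs, so H is indefinite: a saddle point.

saddle point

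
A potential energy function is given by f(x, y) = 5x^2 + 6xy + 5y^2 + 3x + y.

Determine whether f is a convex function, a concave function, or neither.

convex

f is quadratic, so its Hessian is the constant matrix H = [[10, 6], [6, 10]].
det(H) = 64, tr(H) = 20.
det(H) > 0 and tr(H) > 0, so H is positive definite everywhere: convex.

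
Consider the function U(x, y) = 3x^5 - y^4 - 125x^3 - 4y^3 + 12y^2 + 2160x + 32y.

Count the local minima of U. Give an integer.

2

U separates as a function of x plus a function of y, so ∇U=0 decouples.
∂U/∂x = 15(x - 4)(x - 3)(x + 3)(x + 4) = 0 at x ∈ {-4, -3, 3, 4}; ∂U/∂y = -4(y - 2)(y + 1)(y + 4) = 0 at y ∈ {-4, -1, 2}.
The Hessian is diagonal: diag(U_xx, U_yy). Second derivatives: U_xx(-4)=-840, U_xx(-3)=630, U_xx(3)=-630, U_xx(4)=840; U_yy(-4)=-72, U_yy(-1)=36, U_yy(2)=-72.
Local minima occur where both diagonal entries positive: (-3, -1), (4, -1). Count: 2.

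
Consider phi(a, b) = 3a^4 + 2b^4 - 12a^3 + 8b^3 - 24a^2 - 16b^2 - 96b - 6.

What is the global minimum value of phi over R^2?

-550

phi(a,b) separates as P(a) + Q(b) − 6, so its minimum is min P + min Q − 6.
P'(a) = 12a(a - 4)(a + 1) vanishes at a ∈ {-1, 0, 4}; Q'(b) = 8(b - 2)(b + 2)(b + 3) vanishes at b ∈ {-3, -2, 2}.
Local minima of P (where P''>0): P(-1)=-9, P(4)=-384. Local minima of Q: Q(-3)=90, Q(2)=-160.
So the global minimum of phi is P(4) + Q(2) − 6 = -384 − 160 − 6 = -550, attained at (4, 2).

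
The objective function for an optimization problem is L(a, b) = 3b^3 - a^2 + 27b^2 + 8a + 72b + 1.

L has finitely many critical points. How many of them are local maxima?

1

L separates as a function of a plus a function of b, so ∇L=0 decouples.
∂L/∂a = -2(a - 4) = 0 at a ∈ {4}; ∂L/∂b = 9(b + 2)(b + 4) = 0 at b ∈ {-4, -2}.
The Hessian is diagonal: diag(L_aa, L_bb). Second derivatives: L_aa(4)=-2; L_bb(-4)=-18, L_bb(-2)=18.
Local maxima occur where both diagonal entries negative: (4, -4). Count: 1.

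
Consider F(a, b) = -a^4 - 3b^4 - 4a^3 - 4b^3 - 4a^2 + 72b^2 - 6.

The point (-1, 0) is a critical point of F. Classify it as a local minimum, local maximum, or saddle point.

The mixed partial ∂²F/∂a∂b is 0, so the Hessian at any point is diag(F_aa, F_bb) = diag(-4(3a^2 + 6a + 2), 12(-3b^2 - 2b + 12)).
At (-1, 0): H = diag(4, 144).
Both eigenvalues are positive, so H is positive definite: a local minimum.

local minimum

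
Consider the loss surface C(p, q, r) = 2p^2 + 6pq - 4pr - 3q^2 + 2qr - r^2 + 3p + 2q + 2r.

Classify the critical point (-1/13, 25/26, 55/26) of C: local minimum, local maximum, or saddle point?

saddle point

The Hessian is constant: H = [[4, 6, -4], [6, -6, 2], [-4, 2, -2]].
Leading principal minors: Δ₁ = 4, Δ₂ = -60, Δ₃ = 104.
The minors fit neither the all-positive nor the alternating-sign pattern, so H is indefinite: a saddle point.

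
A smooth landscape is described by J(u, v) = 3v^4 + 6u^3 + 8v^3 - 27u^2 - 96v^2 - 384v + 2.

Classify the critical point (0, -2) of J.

local maximum

The mixed partial ∂²J/∂u∂v is 0, so the Hessian at any point is diag(J_uu, J_vv) = diag(18(2u - 3), 12(3v^2 + 4v - 16)).
At (0, -2): H = diag(-54, -144).
Both eigenvalues are negative, so H is negative definite: a local maximum.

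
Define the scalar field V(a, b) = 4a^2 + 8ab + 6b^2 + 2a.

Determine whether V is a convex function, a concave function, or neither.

V is quadratic, so its Hessian is the constant matrix H = [[8, 8], [8, 12]].
det(H) = 32, tr(H) = 20.
det(H) > 0 and tr(H) > 0, so H is positive definite everywhere: convex.

convex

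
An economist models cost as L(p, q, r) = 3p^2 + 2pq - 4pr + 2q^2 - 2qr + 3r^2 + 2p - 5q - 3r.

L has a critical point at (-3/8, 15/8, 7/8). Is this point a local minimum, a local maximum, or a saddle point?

The Hessian is constant: H = [[6, 2, -4], [2, 4, -2], [-4, -2, 6]].
Leading principal minors: Δ₁ = 6, Δ₂ = 20, Δ₃ = 64.
All leading minors are positive, so H is positive definite: a local minimum.

local minimum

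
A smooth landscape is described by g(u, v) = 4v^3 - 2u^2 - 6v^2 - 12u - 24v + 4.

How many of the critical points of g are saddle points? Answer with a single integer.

g separates as a function of u plus a function of v, so ∇g=0 decouples.
∂g/∂u = -4(u + 3) = 0 at u ∈ {-3}; ∂g/∂v = 12(v - 2)(v + 1) = 0 at v ∈ {-1, 2}.
The Hessian is diagonal: diag(g_uu, g_vv). Second derivatives: g_uu(-3)=-4; g_vv(-1)=-36, g_vv(2)=36.
Saddle points occur where the two diagonal entries have opposite signs: (-3, 2). Count: 1.

1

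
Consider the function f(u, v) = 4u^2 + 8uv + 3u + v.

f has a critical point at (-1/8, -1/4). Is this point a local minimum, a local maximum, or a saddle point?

The Hessian of f is constant: H = [[8, 8], [8, 0]].
det(H) = 8·0 − 8² = -64.
Since det(H) < 0, H is indefinite and the critical point is a saddle point.

saddle point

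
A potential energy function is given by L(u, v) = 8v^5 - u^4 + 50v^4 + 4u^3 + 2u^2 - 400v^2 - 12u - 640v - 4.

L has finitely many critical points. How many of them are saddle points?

L separates as a function of u plus a function of v, so ∇L=0 decouples.
∂L/∂u = -4(u - 3)(u - 1)(u + 1) = 0 at u ∈ {-1, 1, 3}; ∂L/∂v = 40(v - 2)(v + 1)(v + 2)(v + 4) = 0 at v ∈ {-4, -2, -1, 2}.
The Hessian is diagonal: diag(L_uu, L_vv). Second derivatives: L_uu(-1)=-32, L_uu(1)=16, L_uu(3)=-32; L_vv(-4)=-1440, L_vv(-2)=320, L_vv(-1)=-360, L_vv(2)=2880.
Saddle points occur where the two diagonal entries have opposite signs: (-1, -2), (-1, 2), (1, -4), (1, -1), (3, -2), (3, 2). Count: 6.

6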